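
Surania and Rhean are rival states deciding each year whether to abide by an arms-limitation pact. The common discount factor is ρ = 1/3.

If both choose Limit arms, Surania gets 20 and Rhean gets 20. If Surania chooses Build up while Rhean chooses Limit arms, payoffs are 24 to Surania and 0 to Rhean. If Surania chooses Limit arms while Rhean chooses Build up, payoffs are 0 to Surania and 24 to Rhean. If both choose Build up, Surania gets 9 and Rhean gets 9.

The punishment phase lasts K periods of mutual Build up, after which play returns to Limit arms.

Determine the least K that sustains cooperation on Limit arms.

2

IC: ρ(1−ρ^K)/(1−ρ) ≥ (24−20)/(20−9) = 4/11.
With ρ = 1/3: need 1 − ρ^K ≥ 4/11·(1−1/3)/(1/3), i.e. ρ^K ≤ 0.2727.
Since (1/3)^1 = 0.3333 and (1/3)^2 = 0.1111, the smallest such K is 2.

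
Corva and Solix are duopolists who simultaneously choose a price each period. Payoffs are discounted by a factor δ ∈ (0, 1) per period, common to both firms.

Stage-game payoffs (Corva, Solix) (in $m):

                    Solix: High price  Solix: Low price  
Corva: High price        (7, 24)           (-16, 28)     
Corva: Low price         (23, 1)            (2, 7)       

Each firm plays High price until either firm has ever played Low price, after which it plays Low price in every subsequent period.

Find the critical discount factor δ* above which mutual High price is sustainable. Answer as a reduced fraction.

Corva: cooperation gives 7 each period; deviation gives 23 once then 2 forever.
  7/(1−δ) ≥ 23 + 2δ/(1−δ) ⇒ δ ≥ 16/21.
Solix: cooperation gives 24 each period; deviation gives 28 once then 7 forever.
  δ ≥ 4/21.
Both must hold, so the binding constraint is Corva's: δ ≥ 16/21.

16/21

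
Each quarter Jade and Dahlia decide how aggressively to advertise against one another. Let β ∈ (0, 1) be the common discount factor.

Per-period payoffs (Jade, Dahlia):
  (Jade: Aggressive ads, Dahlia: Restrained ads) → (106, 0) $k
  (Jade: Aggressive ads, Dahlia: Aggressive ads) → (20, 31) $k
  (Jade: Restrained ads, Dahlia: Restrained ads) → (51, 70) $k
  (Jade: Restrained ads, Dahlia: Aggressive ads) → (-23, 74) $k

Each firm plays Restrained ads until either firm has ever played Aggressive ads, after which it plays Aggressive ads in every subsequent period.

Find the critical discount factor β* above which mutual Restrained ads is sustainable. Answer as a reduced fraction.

For Jade: deviation gain 106−51 = 55, per-period punishment loss 51−20 = 31. IC gives β ≥ 55/86.
For Dahlia: gain 4, loss 39 per period, so β ≥ 4/43.
The tighter constraint is Jade's, so cooperation needs β ≥ 55/86.

55/86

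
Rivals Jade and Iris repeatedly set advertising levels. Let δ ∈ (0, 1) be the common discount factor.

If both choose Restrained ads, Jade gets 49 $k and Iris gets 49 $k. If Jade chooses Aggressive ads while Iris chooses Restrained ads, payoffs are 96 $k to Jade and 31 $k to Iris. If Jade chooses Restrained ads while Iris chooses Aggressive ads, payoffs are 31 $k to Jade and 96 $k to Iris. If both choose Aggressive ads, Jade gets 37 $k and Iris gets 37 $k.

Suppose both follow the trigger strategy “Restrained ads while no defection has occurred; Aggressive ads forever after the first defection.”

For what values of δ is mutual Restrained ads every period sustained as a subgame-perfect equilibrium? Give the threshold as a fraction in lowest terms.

Under grim trigger the critical discount factor is (T−C)/(T−P) with T = 96, C = 49, P = 37.
δ* = (96−49)/(96−37) = 47/59.

47/59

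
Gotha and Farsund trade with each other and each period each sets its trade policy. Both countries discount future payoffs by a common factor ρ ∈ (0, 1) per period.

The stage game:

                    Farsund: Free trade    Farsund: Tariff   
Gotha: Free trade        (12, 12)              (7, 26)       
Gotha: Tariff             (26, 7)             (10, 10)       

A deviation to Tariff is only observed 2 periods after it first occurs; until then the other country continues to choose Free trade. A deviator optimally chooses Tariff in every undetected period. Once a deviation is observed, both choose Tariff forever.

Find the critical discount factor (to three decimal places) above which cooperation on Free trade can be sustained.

Deviating for the 2 undetected periods gains 26−12 = 14 per period over cooperation, then loses 12−10 = 2 per period forever once punishment starts.
Gain: 14(1 + ρ + … + ρ^1); loss: 2·ρ^2/(1−ρ).
No profitable deviation ⇔ 14(1−ρ^2) ≤ 2·ρ^2, i.e. ρ^2 ≥ 14/(14+2) = 7/8.
Hence ρ ≥ (7/8)^(1/2) ≈ 0.935.

0.935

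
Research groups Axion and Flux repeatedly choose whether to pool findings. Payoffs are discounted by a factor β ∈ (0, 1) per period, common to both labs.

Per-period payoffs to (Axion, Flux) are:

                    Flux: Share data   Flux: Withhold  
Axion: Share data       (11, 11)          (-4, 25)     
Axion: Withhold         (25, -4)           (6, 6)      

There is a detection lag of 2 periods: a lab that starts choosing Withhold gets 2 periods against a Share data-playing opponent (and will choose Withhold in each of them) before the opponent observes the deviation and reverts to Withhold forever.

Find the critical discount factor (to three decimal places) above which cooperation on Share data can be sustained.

0.858

Deviating for the 2 undetected periods gains 25−11 = 14 per period over cooperation, then loses 11−6 = 5 per period forever once punishment starts.
Gain: 14(1 + β + … + β^1); loss: 5·β^2/(1−β).
No profitable deviation ⇔ 14(1−β^2) ≤ 5·β^2, i.e. β^2 ≥ 14/(14+5) = 14/19.
Hence β ≥ (14/19)^(1/2) ≈ 0.858.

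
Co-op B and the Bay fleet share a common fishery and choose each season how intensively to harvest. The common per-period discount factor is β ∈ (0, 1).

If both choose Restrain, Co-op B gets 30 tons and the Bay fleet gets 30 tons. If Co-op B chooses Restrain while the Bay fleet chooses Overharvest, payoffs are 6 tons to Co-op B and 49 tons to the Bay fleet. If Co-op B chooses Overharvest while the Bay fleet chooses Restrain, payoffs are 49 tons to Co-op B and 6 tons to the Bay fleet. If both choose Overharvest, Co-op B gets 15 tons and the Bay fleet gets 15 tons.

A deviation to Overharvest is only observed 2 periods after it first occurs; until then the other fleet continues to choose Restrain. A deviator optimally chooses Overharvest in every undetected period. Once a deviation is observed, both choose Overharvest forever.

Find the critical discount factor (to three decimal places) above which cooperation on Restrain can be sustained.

0.748

Deviating for the 2 undetected periods gains 49−30 = 19 per period over cooperation, then loses 30−15 = 15 per period forever once punishment starts.
Gain: 19(1 + β + … + β^1); loss: 15·β^2/(1−β).
No profitable deviation ⇔ 19(1−β^2) ≤ 15·β^2, i.e. β^2 ≥ 19/(19+15) = 19/34.
Hence β ≥ (19/34)^(1/2) ≈ 0.748.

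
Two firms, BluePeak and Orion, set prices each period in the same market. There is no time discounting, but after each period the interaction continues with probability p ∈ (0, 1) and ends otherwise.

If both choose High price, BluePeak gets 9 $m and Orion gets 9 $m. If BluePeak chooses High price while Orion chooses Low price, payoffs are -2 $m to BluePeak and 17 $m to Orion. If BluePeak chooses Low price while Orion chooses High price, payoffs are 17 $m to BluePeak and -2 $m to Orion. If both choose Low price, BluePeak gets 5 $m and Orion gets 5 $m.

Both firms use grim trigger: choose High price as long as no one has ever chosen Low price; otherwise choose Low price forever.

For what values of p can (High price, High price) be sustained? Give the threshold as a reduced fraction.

2/3

Expected cooperation value is 9 + p·9 + p²·9 + … = 9/(1−p); deviation gives 17 + p·5/(1−p).
9 ≥ 17(1−p) + 5p ⇒ 12p ≥ 8 ⇒ p ≥ 8/12 = 2/3.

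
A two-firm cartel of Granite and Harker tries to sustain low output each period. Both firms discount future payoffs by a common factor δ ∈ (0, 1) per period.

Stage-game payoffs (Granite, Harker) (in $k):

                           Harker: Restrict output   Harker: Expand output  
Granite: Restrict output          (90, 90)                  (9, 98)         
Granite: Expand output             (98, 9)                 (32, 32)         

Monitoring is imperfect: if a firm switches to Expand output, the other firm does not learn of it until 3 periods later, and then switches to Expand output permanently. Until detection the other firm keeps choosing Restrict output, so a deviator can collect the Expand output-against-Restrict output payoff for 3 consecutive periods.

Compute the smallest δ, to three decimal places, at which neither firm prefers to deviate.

0.495

The best deviation is to choose Expand output for all 3 undetected periods, earning 98 each, then 32 forever once detected.
Deviation value: 98(1−δ^3)/(1−δ) + 32δ^3/(1−δ); cooperation value: 90/(1−δ).
IC: 90 ≥ 98(1−δ^3) + 32δ^3 = 98 − 66δ^3.
So δ^3 ≥ 8/66 = 4/33, giving δ ≥ (4/33)^(1/3) ≈ 0.495.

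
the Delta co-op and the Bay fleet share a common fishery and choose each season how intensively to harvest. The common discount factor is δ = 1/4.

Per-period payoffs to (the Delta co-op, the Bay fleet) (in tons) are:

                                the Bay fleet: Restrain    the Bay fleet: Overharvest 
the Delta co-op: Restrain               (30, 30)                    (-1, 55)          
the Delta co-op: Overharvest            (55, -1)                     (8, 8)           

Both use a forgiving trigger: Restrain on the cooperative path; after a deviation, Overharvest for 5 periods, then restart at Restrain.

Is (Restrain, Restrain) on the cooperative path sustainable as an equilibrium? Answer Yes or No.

A one-shot deviation gives 55 now, then 8 for 5 periods, then back to 30.
Gain from deviating: (55−30) today; loss: (30−8) in each of the next 5 periods.
No-deviation condition: (30−8)(δ+…+δ^5) ≥ 55−30, i.e. δ+…+δ^5 ≥ 25/22.
At δ = 1/4: δ+…+δ^5 = 0.3330 < 1.1364.
So cooperation is not sustainable.

No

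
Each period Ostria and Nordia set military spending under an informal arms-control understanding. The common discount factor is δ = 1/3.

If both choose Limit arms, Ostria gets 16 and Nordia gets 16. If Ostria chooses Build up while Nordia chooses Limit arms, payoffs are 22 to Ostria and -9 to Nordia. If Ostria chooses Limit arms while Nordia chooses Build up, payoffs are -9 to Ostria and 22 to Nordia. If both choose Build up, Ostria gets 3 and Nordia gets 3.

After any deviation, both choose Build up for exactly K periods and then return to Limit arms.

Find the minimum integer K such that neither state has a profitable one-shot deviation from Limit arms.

3

Need Σ_{k=1}^{K} δ^k ≥ (22−16)/(16−3) = 0.4615 at δ = 1/3.
At K = 2 the sum is 0.4444 < 0.4615; at K = 3 it is 0.4815 ≥ 0.4615.
So the minimum punishment length is K = 3.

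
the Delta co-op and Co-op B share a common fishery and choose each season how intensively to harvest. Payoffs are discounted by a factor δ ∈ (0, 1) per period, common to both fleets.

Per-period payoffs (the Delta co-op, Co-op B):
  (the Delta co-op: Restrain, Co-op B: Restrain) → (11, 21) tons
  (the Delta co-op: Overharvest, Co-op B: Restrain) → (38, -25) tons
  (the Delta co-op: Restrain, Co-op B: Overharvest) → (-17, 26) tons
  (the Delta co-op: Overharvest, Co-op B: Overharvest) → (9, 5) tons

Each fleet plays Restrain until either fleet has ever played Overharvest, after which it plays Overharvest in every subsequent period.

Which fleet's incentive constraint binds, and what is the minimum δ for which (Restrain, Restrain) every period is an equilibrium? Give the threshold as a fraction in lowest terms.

the Delta co-op; δ ≥ 27/29

the Delta co-op's threshold: (38−11)/(38−9) = 27/29.
Co-op B's threshold: (26−21)/(26−5) = 5/21.
27/29 > 5/21, so the Delta co-op binds and δ* = 27/29.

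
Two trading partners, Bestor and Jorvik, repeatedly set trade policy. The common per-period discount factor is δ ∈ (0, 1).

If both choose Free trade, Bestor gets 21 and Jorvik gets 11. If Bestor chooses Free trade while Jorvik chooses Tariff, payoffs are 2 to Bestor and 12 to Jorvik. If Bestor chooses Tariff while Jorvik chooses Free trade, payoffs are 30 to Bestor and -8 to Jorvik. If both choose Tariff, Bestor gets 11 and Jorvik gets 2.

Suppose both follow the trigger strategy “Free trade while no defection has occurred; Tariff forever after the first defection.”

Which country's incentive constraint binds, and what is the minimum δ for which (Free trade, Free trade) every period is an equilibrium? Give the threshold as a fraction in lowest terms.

Bestor's threshold: (30−21)/(30−11) = 9/19.
Jorvik's threshold: (12−11)/(12−2) = 1/10.
9/19 > 1/10, so Bestor binds and δ* = 9/19.

Bestor; δ ≥ 9/19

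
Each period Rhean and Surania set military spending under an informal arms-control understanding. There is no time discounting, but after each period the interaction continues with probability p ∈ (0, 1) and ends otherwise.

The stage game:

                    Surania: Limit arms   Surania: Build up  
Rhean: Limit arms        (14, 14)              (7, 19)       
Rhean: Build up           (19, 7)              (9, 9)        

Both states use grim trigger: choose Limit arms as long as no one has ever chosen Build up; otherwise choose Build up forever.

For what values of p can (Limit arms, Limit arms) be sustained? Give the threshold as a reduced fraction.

1/2

Expected cooperation value is 14 + p·14 + p²·14 + … = 14/(1−p); deviation gives 19 + p·9/(1−p).
14 ≥ 19(1−p) + 9p ⇒ 10p ≥ 5 ⇒ p ≥ 5/10 = 1/2.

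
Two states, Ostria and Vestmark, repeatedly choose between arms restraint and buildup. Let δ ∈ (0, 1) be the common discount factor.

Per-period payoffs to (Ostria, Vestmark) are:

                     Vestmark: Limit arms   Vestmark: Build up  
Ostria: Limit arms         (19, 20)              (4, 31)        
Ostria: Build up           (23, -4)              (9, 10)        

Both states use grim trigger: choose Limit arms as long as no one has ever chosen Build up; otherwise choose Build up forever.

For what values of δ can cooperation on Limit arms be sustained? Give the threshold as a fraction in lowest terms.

For Ostria: deviation gain 23−19 = 4, per-period punishment loss 19−9 = 10. IC gives δ ≥ 4/14 = 2/7.
For Vestmark: gain 11, loss 10 per period, so δ ≥ 11/21.
The tighter constraint is Vestmark's, so cooperation needs δ ≥ 11/21.

11/21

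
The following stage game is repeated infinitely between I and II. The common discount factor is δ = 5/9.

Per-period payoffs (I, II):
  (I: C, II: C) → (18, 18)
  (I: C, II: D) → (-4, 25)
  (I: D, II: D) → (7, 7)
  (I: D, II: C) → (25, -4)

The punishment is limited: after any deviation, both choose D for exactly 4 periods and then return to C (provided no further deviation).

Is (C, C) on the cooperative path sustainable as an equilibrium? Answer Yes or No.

Yes

IC: δ+…+δ^4 ≥ (25−18)/(18−7) = 7/11.
At δ = 5/9: partial sum = 1.1309 ≥ 0.6364. Cooperation sustainable.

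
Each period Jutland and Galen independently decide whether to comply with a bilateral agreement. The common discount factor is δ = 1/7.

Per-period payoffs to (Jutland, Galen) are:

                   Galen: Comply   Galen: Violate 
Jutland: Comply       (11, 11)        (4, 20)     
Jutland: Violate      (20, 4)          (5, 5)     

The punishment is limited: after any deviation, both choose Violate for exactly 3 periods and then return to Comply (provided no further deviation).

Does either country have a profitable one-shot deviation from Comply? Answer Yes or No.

Yes

IC: δ+…+δ^3 ≥ (20−11)/(11−5) = 3/2.
At δ = 1/7: partial sum = 0.1662 < 1.5000. Cooperation not sustainable.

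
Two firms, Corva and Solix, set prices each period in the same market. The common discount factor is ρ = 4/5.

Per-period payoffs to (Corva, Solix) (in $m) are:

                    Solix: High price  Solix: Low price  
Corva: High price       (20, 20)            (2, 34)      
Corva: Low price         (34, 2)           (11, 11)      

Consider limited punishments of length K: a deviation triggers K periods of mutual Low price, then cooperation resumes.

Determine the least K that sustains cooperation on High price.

Need Σ_{k=1}^{K} ρ^k ≥ (34−20)/(20−11) = 1.5556 at ρ = 4/5.
At K = 2 the sum is 1.4400 < 1.5556; at K = 3 it is 1.9520 ≥ 1.5556.
So the minimum punishment length is K = 3.

3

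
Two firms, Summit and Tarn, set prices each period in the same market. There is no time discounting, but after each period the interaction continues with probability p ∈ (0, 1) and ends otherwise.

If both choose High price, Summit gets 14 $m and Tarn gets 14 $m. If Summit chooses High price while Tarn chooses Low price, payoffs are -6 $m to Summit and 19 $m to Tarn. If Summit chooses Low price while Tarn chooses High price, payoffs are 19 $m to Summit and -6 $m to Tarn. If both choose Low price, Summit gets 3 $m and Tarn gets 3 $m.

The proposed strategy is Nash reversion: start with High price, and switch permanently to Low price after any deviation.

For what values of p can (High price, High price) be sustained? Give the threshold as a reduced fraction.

5/16

With no time discounting, the continuation probability p plays the role of the discount factor.
Grim-trigger IC: 14/(1−p) ≥ 19 + 3p/(1−p) ⇒ p ≥ (19−14)/(19−3) = 5/16.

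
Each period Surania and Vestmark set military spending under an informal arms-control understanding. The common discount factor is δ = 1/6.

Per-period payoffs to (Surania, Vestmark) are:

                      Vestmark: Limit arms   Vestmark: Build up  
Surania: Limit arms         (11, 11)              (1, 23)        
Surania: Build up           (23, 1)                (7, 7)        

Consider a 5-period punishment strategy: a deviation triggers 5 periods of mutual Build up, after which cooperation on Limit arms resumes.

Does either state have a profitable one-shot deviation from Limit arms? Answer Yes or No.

A one-shot deviation gives 23 now, then 7 for 5 periods, then back to 11.
Gain from deviating: (23−11) today; loss: (11−7) in each of the next 5 periods.
No-deviation condition: (11−7)(δ+…+δ^5) ≥ 23−11, i.e. δ+…+δ^5 ≥ 3.
At δ = 1/6: δ+…+δ^5 = 0.2000 < 3.0000.
So cooperation is not sustainable.

Yes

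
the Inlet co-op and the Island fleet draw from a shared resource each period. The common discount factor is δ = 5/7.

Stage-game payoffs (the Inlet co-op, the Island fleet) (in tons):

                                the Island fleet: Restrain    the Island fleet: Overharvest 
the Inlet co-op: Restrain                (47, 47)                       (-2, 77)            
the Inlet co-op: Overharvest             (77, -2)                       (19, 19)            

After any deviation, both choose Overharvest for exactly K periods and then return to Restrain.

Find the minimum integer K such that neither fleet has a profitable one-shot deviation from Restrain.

2

No profitable deviation requires (47−19)(δ+…+δ^K) ≥ 77−47, i.e. δ+…+δ^K ≥ 15/14 ≈ 1.0714.
With δ = 5/7, the partial sums are K=1: 0.7143, K=2: 1.2245.
K = 2 is the first length at which the sum reaches 1.0714.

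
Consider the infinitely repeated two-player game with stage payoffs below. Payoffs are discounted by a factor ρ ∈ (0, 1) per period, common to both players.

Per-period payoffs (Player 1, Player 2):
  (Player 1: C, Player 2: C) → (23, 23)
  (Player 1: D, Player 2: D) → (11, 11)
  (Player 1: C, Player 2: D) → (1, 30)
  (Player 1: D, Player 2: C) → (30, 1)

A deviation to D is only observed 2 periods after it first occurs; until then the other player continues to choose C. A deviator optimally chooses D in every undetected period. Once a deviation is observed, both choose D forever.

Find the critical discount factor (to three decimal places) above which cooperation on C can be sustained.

The best deviation is to choose D for all 2 undetected periods, earning 30 each, then 11 forever once detected.
Deviation value: 30(1−ρ^2)/(1−ρ) + 11ρ^2/(1−ρ); cooperation value: 23/(1−ρ).
IC: 23 ≥ 30(1−ρ^2) + 11ρ^2 = 30 − 19ρ^2.
So ρ^2 ≥ 7/19, giving ρ ≥ (7/19)^(1/2) ≈ 0.607.

0.607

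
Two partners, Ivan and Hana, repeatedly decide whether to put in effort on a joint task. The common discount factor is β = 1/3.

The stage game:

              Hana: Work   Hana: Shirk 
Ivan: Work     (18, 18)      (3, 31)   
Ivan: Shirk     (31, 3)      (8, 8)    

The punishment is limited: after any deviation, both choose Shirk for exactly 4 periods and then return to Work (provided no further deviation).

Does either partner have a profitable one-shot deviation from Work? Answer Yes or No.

Yes

A one-shot deviation gives 31 now, then 8 for 4 periods, then back to 18.
Gain from deviating: (31−18) today; loss: (18−8) in each of the next 4 periods.
No-deviation condition: (18−8)(β+…+β^4) ≥ 31−18, i.e. β+…+β^4 ≥ 13/10.
At β = 1/3: β+…+β^4 = 0.4938 < 1.3000.
So cooperation is not sustainable.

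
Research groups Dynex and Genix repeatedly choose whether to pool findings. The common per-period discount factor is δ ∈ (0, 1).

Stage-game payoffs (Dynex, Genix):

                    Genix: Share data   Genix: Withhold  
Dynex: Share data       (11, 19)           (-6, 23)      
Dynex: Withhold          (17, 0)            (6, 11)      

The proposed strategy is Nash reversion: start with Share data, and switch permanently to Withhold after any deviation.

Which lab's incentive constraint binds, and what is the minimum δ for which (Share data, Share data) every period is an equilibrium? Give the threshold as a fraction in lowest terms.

For Dynex: deviation gain 17−11 = 6, per-period punishment loss 11−6 = 5. IC gives δ ≥ 6/11.
For Genix: gain 4, loss 8 per period, so δ ≥ 4/12 = 1/3.
The tighter constraint is Dynex's, so cooperation needs δ ≥ 6/11.

Dynex; δ ≥ 6/11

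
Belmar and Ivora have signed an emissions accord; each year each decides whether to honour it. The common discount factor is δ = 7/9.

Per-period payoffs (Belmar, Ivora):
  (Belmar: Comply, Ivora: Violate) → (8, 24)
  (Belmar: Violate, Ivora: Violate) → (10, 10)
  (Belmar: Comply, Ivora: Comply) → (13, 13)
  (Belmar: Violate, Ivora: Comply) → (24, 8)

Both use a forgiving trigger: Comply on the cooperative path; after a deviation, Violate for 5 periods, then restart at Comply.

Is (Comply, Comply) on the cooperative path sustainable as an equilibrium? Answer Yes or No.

IC: δ+…+δ^5 ≥ (24−13)/(13−10) = 11/3.
At δ = 7/9: partial sum = 2.5038 < 3.6667. Cooperation not sustainable.

No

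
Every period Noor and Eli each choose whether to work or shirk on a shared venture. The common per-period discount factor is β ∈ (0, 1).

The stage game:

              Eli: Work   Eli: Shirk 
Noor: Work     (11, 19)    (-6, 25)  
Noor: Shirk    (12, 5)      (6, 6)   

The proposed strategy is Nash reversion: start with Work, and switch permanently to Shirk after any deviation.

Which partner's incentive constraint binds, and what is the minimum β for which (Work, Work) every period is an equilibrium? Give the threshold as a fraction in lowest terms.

For Noor: deviation gain 12−11 = 1, per-period punishment loss 11−6 = 5. IC gives β ≥ 1/6.
For Eli: gain 6, loss 13 per period, so β ≥ 6/19.
The tighter constraint is Eli's, so cooperation needs β ≥ 6/19.

Eli; β ≥ 6/19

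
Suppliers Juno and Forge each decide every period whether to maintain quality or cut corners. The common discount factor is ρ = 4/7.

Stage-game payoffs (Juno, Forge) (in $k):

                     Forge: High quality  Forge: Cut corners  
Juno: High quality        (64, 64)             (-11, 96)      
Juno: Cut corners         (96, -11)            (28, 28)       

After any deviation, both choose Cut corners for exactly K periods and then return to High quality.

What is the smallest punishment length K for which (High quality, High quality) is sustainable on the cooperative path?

IC: ρ(1−ρ^K)/(1−ρ) ≥ (96−64)/(64−28) = 8/9.
With ρ = 4/7: need 1 − ρ^K ≥ 8/9·(1−4/7)/(4/7), i.e. ρ^K ≤ 0.3333.
Since (4/7)^1 = 0.5714 and (4/7)^2 = 0.3265, the smallest such K is 2.

2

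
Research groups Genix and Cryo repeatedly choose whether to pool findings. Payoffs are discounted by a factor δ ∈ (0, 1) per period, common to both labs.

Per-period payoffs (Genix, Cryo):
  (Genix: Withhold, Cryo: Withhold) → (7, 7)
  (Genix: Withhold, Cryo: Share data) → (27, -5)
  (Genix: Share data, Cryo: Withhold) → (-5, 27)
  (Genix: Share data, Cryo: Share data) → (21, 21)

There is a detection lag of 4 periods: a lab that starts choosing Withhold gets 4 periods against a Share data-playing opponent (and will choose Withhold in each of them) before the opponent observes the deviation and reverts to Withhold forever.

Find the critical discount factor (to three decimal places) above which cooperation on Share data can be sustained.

A deviator earns 27 for 4 periods, then 7 forever; cooperating earns 21 forever. Multiplying the IC by (1−δ):
21 ≥ 27(1−δ^4) + 7δ^4, so 20·δ^4 ≥ 6 and δ^4 ≥ 3/10.
δ ≥ (3/10)^(1/4) ≈ 0.740.

0.740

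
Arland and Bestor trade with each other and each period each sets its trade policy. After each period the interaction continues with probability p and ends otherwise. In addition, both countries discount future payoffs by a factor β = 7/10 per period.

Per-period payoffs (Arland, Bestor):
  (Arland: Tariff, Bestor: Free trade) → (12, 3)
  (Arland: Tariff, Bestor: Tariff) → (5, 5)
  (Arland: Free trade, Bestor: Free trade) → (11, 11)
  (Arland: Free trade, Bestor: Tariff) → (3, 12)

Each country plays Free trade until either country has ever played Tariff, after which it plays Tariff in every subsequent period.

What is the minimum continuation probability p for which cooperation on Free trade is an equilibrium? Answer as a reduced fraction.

10/49

Expected continuation weight on next period's payoff is β·p = 7/10·p, which plays the role of the discount factor.
Cooperation requires 7/10·p ≥ (12−11)/(12−5) = 1/7, hence p ≥ 10/49.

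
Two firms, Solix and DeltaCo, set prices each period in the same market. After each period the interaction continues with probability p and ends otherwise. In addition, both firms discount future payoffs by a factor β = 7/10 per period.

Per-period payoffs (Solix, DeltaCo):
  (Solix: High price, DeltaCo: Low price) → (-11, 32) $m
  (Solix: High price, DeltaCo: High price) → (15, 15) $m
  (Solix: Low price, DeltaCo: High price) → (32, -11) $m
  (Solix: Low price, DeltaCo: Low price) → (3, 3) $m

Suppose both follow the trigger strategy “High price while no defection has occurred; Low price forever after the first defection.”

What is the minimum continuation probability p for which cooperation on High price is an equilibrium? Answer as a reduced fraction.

170/203

Expected continuation weight on next period's payoff is β·p = 7/10·p, which plays the role of the discount factor.
Cooperation requires 7/10·p ≥ (32−15)/(32−3) = 17/29, hence p ≥ 170/203.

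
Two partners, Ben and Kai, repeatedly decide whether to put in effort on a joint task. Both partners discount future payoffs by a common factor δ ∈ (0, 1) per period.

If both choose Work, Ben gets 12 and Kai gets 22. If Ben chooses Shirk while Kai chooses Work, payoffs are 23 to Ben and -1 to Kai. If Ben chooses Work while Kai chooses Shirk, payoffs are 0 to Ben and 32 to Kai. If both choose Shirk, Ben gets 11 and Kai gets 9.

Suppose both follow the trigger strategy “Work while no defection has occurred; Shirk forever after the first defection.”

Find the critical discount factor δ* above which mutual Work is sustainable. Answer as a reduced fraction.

Ben's threshold: (23−12)/(23−11) = 11/12.
Kai's threshold: (32−22)/(32−9) = 10/23.
11/12 > 10/23, so Ben binds and δ* = 11/12.

11/12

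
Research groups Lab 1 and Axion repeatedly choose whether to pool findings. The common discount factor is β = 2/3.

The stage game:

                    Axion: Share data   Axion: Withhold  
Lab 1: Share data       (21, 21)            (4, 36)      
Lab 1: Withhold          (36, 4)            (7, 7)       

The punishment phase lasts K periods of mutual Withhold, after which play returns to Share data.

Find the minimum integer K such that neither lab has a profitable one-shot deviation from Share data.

2

IC: β(1−β^K)/(1−β) ≥ (36−21)/(21−7) = 15/14.
With β = 2/3: need 1 − β^K ≥ 15/14·(1−2/3)/(2/3), i.e. β^K ≤ 0.4643.
Since (2/3)^1 = 0.6667 and (2/3)^2 = 0.4444, the smallest such K is 2.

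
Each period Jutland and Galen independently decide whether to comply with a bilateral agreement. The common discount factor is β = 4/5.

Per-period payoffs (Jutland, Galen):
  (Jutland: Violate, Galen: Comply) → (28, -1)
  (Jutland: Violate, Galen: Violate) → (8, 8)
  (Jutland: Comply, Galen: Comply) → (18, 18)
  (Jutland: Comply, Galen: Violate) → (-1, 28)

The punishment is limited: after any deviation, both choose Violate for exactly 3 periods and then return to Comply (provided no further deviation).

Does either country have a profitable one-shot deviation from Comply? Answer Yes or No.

No

IC: β+…+β^3 ≥ (28−18)/(18−8) = 1.
At β = 4/5: partial sum = 1.9520 ≥ 1.0000. Cooperation sustainable.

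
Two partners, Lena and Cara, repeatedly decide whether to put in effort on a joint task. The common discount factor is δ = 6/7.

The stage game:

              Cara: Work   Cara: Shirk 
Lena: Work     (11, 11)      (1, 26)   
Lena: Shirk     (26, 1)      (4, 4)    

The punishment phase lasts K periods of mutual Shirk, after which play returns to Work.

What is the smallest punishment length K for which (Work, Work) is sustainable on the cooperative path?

3

Need Σ_{k=1}^{K} δ^k ≥ (26−11)/(11−4) = 2.1429 at δ = 6/7.
At K = 2 the sum is 1.5918 < 2.1429; at K = 3 it is 2.2216 ≥ 2.1429.
So the minimum punishment length is K = 3.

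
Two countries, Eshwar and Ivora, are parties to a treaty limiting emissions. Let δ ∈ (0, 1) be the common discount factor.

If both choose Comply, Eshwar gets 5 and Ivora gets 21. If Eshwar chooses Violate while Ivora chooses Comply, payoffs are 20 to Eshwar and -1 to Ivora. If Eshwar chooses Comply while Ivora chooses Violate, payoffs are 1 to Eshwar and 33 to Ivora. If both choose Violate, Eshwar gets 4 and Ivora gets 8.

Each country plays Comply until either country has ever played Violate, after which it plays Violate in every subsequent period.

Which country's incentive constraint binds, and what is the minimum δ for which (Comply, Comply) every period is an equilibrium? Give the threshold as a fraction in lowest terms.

Eshwar; δ ≥ 15/16

Eshwar's threshold: (20−5)/(20−4) = 15/16.
Ivora's threshold: (33−21)/(33−8) = 12/25.
15/16 > 12/25, so Eshwar binds and δ* = 15/16.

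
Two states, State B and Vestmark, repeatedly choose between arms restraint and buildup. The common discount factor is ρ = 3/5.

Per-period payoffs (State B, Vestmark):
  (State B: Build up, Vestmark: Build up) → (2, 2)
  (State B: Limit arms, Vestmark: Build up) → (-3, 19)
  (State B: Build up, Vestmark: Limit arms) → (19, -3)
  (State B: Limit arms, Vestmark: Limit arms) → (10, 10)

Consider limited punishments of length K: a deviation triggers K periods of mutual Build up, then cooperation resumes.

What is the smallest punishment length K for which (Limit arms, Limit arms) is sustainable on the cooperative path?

Need Σ_{k=1}^{K} ρ^k ≥ (19−10)/(10−2) = 1.1250 at ρ = 3/5.
At K = 2 the sum is 0.9600 < 1.1250; at K = 3 it is 1.1760 ≥ 1.1250.
So the minimum punishment length is K = 3.

3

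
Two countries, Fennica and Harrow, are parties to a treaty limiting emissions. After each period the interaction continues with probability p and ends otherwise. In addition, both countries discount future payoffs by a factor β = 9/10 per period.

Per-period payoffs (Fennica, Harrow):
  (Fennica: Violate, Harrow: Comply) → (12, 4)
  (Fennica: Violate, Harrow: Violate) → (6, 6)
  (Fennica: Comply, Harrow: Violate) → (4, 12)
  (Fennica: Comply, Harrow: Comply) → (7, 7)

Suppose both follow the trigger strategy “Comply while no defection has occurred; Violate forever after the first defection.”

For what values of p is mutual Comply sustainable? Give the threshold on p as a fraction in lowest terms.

25/27

With continuation probability p and discount β, the effective per-period discount factor is βp.
Grim-trigger IC: βp ≥ (12−7)/(12−6) = 5/6.
So p ≥ (5/6)/(9/10) = 25/27.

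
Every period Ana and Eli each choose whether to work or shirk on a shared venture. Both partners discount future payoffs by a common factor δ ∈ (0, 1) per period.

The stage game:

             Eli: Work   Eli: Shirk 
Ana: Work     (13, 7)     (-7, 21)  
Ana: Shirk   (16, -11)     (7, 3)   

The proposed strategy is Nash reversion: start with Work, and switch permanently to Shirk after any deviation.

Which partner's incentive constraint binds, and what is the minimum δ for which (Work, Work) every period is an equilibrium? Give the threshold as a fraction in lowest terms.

Ana: cooperation gives 13 each period; deviation gives 16 once then 7 forever.
  13/(1−δ) ≥ 16 + 7δ/(1−δ) ⇒ δ ≥ 3/9 = 1/3.
Eli: cooperation gives 7 each period; deviation gives 21 once then 3 forever.
  δ ≥ 14/18 = 7/9.
Both must hold, so the binding constraint is Eli's: δ ≥ 7/9.

Eli; δ ≥ 7/9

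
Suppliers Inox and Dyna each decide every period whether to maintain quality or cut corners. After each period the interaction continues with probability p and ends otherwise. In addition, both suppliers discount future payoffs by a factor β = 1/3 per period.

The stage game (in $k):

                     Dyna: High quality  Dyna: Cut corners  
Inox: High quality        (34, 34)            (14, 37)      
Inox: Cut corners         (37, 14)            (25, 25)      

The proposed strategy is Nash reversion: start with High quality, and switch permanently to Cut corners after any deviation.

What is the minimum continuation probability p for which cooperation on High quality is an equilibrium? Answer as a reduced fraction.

With continuation probability p and discount β, the effective per-period discount factor is βp.
Grim-trigger IC: βp ≥ (37−34)/(37−25) = 1/4.
So p ≥ (1/4)/(1/3) = 3/4.

3/4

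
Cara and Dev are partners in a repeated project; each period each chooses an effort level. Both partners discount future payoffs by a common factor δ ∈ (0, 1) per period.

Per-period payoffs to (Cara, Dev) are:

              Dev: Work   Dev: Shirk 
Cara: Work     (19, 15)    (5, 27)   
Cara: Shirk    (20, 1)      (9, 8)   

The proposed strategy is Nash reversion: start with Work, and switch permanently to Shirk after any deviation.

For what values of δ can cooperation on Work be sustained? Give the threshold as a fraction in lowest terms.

Cara's threshold: (20−19)/(20−9) = 1/11.
Dev's threshold: (27−15)/(27−8) = 12/19.
1/11 < 12/19, so Dev binds and δ* = 12/19.

12/19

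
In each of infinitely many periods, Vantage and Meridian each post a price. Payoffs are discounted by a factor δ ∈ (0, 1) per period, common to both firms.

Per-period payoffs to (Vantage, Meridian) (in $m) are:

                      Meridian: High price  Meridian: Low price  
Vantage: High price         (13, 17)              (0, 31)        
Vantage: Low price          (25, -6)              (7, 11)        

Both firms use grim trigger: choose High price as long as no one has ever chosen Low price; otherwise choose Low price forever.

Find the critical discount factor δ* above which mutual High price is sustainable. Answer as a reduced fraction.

For Vantage: deviation gain 25−13 = 12, per-period punishment loss 13−7 = 6. IC gives δ ≥ 12/18 = 2/3.
For Meridian: gain 14, loss 6 per period, so δ ≥ 14/20 = 7/10.
The tighter constraint is Meridian's, so cooperation needs δ ≥ 7/10.

7/10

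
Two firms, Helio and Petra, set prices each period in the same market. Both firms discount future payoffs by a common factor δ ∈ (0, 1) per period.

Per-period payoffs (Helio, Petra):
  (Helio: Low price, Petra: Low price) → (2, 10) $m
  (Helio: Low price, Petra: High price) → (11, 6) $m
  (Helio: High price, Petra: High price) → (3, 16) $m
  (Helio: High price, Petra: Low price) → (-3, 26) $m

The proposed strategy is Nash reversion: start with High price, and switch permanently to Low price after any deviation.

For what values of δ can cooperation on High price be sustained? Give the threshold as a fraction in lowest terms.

8/9

Helio: cooperation gives 3 each period; deviation gives 11 once then 2 forever.
  3/(1−δ) ≥ 11 + 2δ/(1−δ) ⇒ δ ≥ 8/9.
Petra: cooperation gives 16 each period; deviation gives 26 once then 10 forever.
  δ ≥ 10/16 = 5/8.
Both must hold, so the binding constraint is Helio's: δ ≥ 8/9.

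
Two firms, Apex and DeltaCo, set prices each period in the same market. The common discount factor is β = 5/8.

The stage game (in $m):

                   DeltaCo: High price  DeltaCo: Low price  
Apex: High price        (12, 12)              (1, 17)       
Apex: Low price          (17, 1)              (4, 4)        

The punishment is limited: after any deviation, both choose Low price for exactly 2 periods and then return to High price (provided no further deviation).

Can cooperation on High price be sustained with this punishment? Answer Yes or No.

Yes

A one-shot deviation gives 17 now, then 4 for 2 periods, then back to 12.
Gain from deviating: (17−12) today; loss: (12−4) in each of the next 2 periods.
No-deviation condition: (12−4)(β+…+β^2) ≥ 17−12, i.e. β+…+β^2 ≥ 5/8.
At β = 5/8: β+…+β^2 = 1.0156 ≥ 0.6250.
So cooperation is sustainable.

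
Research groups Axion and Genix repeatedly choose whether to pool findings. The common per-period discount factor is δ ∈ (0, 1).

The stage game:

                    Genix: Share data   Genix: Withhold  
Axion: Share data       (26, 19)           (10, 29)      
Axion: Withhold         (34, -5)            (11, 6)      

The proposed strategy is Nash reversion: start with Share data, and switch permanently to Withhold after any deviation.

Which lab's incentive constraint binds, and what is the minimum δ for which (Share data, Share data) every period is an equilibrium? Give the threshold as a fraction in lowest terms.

Axion's threshold: (34−26)/(34−11) = 8/23.
Genix's threshold: (29−19)/(29−6) = 10/23.
8/23 < 10/23, so Genix binds and δ* = 10/23.

Genix; δ ≥ 10/23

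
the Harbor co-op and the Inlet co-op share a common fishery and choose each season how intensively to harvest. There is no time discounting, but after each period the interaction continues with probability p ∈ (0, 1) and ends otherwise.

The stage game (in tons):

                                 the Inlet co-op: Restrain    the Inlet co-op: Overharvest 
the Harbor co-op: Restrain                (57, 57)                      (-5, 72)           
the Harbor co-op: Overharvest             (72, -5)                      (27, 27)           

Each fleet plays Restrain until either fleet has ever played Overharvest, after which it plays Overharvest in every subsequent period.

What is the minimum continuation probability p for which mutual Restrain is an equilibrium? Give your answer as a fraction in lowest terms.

With no time discounting, the continuation probability p plays the role of the discount factor.
Grim-trigger IC: 57/(1−p) ≥ 72 + 27p/(1−p) ⇒ p ≥ (72−57)/(72−27) = 1/3.

1/3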